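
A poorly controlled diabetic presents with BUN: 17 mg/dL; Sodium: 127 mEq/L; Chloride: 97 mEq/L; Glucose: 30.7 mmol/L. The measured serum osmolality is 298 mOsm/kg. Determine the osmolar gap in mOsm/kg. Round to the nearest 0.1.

Calculated osmolality = 2·Na + glucose + BUN/2.8
= 2·127 + 30.7 + 17/2.8
= 254 + 30.70 + 6.07
= 290.77 mOsm/kg ≈ 290.8 mOsm/kg
Osmolar gap = measured − calculated = 298 − 290.8 = 7.2 mOsm/kg

7.2 mOsm/kg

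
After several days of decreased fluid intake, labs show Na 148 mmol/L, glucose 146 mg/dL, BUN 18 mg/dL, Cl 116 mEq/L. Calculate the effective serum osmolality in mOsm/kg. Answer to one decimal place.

Effective osmolality excludes urea (freely permeant across cell membranes):
2·Na + glucose/18
= 2·148 + 146/18
= 296 + 8.11
= 304.11 mOsm/kg

304.1 mOsm/kg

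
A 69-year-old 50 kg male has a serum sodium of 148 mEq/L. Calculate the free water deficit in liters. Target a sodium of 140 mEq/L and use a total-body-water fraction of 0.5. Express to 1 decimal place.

1.4 L

TBW = 0.5 · 50 = 25 L
Free water deficit = TBW · (Na/140 − 1)
= 25 · (148/140 − 1)
= 25 · 0.0571
= 1.43 L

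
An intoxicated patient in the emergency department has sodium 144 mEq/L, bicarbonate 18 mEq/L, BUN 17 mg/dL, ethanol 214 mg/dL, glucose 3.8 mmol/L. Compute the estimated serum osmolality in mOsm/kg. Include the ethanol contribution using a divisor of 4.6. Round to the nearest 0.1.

Calculated osmolality = 2·Na + glucose + BUN/2.8 + ethanol/4.6
= 2·144 + 3.8 + 17/2.8 + 214/4.6
= 288 + 3.80 + 6.07 + 46.52
= 344.39 mOsm/kg

344.4 mOsm/kg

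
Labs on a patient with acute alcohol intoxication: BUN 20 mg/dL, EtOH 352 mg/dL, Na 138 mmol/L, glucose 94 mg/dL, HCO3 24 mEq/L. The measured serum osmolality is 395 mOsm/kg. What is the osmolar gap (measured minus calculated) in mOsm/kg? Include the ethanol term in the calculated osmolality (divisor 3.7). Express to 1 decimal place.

11.5 mOsm/kg

Calculated osmolality = 2·Na + glucose/18 + BUN/2.8 + ethanol/3.7
= 2·138 + 94/18 + 20/2.8 + 352/3.7
= 276 + 5.22 + 7.14 + 95.14
= 383.5 mOsm/kg ≈ 383.5 mOsm/kg
Osmolar gap = measured − calculated = 395 − 383.5 = 11.5 mOsm/kg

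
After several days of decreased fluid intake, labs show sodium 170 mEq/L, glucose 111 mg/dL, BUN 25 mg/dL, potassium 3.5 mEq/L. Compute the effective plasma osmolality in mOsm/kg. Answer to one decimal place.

Effective osmolality excludes urea (freely permeant across cell membranes):
2·Na + glucose/18
= 2·170 + 111/18
= 340 + 6.17
= 346.17 mOsm/kg

346.2 mOsm/kg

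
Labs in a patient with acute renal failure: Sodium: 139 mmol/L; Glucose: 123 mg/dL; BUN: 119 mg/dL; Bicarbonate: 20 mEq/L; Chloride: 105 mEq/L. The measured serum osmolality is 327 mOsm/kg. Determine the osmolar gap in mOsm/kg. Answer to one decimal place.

Calculated osmolality = 2·Na + glucose/18 + BUN/2.8
= 2·139 + 123/18 + 119/2.8
= 278 + 6.83 + 42.50
= 327.33 mOsm/kg ≈ 327.3 mOsm/kg
Osmolar gap = measured − calculated = 327 − 327.3 = -0.3 mOsm/kg

-0.3 mOsm/kg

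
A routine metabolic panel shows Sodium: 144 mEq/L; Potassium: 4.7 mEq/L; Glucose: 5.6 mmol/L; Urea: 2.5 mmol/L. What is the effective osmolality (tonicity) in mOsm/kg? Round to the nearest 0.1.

Effective osmolality excludes urea (freely permeant across cell membranes):
2·Na + glucose
= 2·144 + 5.6
= 288 + 5.6
= 293.6 mOsm/kg

293.6 mOsm/kg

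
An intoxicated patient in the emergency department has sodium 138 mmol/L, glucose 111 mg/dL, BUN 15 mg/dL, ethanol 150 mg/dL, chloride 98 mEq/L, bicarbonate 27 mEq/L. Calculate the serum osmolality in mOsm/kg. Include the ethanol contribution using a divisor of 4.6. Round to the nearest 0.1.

Calculated osmolality = 2·Na + glucose/18 + BUN/2.8 + ethanol/4.6
= 2·138 + 111/18 + 15/2.8 + 150/4.6
= 276 + 6.17 + 5.36 + 32.61
= 320.14 mOsm/kg

320.1 mOsm/kg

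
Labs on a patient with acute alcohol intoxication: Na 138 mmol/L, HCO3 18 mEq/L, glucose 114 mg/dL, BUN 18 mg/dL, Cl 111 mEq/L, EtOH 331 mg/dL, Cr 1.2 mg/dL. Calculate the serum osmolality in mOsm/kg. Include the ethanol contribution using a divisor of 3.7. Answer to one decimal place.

378.2 mOsm/kg

Calculated osmolality = 2·Na + glucose/18 + BUN/2.8 + ethanol/3.7
= 2·138 + 114/18 + 18/2.8 + 331/3.7
= 276 + 6.33 + 6.43 + 89.46
= 378.22 mOsm/kg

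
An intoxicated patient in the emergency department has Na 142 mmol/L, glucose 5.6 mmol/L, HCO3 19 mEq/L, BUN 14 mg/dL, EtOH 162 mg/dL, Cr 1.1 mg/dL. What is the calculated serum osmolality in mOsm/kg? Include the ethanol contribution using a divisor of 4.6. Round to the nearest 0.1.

329.8 mOsm/kg

Calculated osmolality = 2·Na + glucose + BUN/2.8 + ethanol/4.6
= 2·142 + 5.6 + 14/2.8 + 162/4.6
= 284 + 5.60 + 5 + 35.22
= 329.82 mOsm/kg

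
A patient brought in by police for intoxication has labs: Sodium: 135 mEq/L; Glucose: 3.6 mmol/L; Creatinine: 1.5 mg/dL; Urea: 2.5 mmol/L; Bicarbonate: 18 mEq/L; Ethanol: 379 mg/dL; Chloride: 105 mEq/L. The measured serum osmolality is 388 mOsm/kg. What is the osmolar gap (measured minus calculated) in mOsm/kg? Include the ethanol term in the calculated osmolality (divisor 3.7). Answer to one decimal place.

9.5 mOsm/kg

Calculated osmolality = 2·Na + glucose + urea + ethanol/3.7
= 2·135 + 3.6 + 2.5 + 379/3.7
= 270 + 3.60 + 2.50 + 102.43
= 378.53 mOsm/kg ≈ 378.5 mOsm/kg
Osmolar gap = measured − calculated = 388 − 378.5 = 9.5 mOsm/kg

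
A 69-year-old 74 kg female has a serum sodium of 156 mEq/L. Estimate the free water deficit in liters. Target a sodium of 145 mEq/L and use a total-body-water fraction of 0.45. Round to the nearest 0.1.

2.5 L

TBW = 0.45 · 74 = 33.3 L
Free water deficit = TBW · (Na/145 − 1)
= 33.3 · (156/145 − 1)
= 33.3 · 0.0759
= 2.53 L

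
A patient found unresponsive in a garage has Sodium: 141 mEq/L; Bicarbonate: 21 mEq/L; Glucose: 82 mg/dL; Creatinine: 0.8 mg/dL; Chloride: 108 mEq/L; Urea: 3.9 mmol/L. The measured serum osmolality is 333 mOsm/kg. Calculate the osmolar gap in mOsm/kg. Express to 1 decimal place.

42.5 mOsm/kg

Calculated osmolality = 2·Na + glucose/18 + urea
= 2·141 + 82/18 + 3.9
= 282 + 4.56 + 3.90
= 290.46 mOsm/kg ≈ 290.5 mOsm/kg
Osmolar gap = measured − calculated = 333 − 290.5 = 42.5 mOsm/kg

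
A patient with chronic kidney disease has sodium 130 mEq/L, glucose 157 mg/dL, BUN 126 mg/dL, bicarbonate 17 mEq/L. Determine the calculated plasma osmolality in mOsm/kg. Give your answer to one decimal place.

313.7 mOsm/kg

Calculated osmolality = 2·Na + glucose/18 + BUN/2.8
= 2·130 + 157/18 + 126/2.8
= 260 + 8.72 + 45
= 313.72 mOsm/kg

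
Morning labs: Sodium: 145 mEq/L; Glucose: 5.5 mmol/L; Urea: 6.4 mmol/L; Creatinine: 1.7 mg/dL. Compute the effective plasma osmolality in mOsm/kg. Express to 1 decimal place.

Effective osmolality excludes urea (freely permeant across cell membranes):
2·Na + glucose
= 2·145 + 5.5
= 290 + 5.5
= 295.5 mOsm/kg

295.5 mOsm/kg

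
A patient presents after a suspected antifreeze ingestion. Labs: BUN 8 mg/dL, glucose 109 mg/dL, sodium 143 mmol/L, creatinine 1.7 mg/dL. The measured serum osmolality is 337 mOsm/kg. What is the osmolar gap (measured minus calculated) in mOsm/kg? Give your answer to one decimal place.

42.1 mOsm/kg

Calculated osmolality = 2·Na + glucose/18 + BUN/2.8
= 2·143 + 109/18 + 8/2.8
= 286 + 6.06 + 2.86
= 294.92 mOsm/kg ≈ 294.9 mOsm/kg
Osmolar gap = measured − calculated = 337 − 294.9 = 42.1 mOsm/kg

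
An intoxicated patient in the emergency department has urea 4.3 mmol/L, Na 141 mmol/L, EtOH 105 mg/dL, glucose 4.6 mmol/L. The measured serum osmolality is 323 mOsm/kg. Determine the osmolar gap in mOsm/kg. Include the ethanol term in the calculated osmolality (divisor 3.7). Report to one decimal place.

Calculated osmolality = 2·Na + glucose + urea + ethanol/3.7
= 2·141 + 4.6 + 4.3 + 105/3.7
= 282 + 4.60 + 4.30 + 28.38
= 319.28 mOsm/kg ≈ 319.3 mOsm/kg
Osmolar gap = measured − calculated = 323 − 319.3 = 3.7 mOsm/kg

3.7 mOsm/kg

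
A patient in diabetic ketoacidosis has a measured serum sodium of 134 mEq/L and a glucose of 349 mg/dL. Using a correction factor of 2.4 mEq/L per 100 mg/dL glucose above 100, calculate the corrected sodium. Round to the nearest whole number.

Corrected Na = measured Na + 2.4 · (glucose − 100)/100
= 134 + 2.4 · (349 − 100)/100
= 134 + 6
= 140 mEq/L

140 mEq/L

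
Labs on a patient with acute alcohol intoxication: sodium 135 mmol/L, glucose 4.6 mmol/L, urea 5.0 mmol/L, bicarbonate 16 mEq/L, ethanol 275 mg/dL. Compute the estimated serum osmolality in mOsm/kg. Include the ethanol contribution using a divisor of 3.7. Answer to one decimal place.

Calculated osmolality = 2·Na + glucose + urea + ethanol/3.7
= 2·135 + 4.6 + 5 + 275/3.7
= 270 + 4.60 + 5 + 74.32
= 353.92 mOsm/kg

353.9 mOsm/kg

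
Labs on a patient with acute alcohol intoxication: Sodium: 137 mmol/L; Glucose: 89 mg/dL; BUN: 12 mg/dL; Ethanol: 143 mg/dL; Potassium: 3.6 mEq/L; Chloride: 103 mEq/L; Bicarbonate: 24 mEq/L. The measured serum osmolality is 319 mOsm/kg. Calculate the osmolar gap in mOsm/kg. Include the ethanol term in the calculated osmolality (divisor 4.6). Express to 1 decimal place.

4.7 mOsm/kg

Calculated osmolality = 2·Na + glucose/18 + BUN/2.8 + ethanol/4.6
= 2·137 + 89/18 + 12/2.8 + 143/4.6
= 274 + 4.94 + 4.29 + 31.09
= 314.32 mOsm/kg ≈ 314.3 mOsm/kg
Osmolar gap = measured − calculated = 319 − 314.3 = 4.7 mOsm/kg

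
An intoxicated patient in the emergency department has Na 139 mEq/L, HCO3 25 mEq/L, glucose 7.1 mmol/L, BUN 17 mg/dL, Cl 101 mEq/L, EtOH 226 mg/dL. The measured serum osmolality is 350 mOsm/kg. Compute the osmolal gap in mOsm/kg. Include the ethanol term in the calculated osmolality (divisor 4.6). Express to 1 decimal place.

9.7 mOsm/kg

Calculated osmolality = 2·Na + glucose + BUN/2.8 + ethanol/4.6
= 2·139 + 7.1 + 17/2.8 + 226/4.6
= 278 + 7.10 + 6.07 + 49.13
= 340.3 mOsm/kg ≈ 340.3 mOsm/kg
Osmolar gap = measured − calculated = 350 − 340.3 = 9.7 mOsm/kg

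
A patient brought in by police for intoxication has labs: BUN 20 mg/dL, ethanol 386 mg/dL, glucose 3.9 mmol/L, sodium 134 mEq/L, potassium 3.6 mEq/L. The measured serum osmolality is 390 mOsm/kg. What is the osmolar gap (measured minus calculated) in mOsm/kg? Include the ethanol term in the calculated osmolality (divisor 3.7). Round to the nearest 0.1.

6.6 mOsm/kg

Calculated osmolality = 2·Na + glucose + BUN/2.8 + ethanol/3.7
= 2·134 + 3.9 + 20/2.8 + 386/3.7
= 268 + 3.90 + 7.14 + 104.32
= 383.36 mOsm/kg ≈ 383.4 mOsm/kg
Osmolar gap = measured − calculated = 390 − 383.4 = 6.6 mOsm/kg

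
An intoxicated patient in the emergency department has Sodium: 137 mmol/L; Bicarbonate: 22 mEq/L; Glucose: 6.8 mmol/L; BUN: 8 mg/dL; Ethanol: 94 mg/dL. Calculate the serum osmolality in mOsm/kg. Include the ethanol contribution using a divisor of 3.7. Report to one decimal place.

309.1 mOsm/kg

Calculated osmolality = 2·Na + glucose + BUN/2.8 + ethanol/3.7
= 2·137 + 6.8 + 8/2.8 + 94/3.7
= 274 + 6.80 + 2.86 + 25.41
= 309.07 mOsm/kg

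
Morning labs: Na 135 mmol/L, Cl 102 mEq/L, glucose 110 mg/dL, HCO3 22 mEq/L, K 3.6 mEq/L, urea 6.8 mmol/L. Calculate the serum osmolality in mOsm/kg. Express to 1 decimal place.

282.9 mOsm/kg

Calculated osmolality = 2·Na + glucose/18 + urea
= 2·135 + 110/18 + 6.8
= 270 + 6.11 + 6.80
= 282.91 mOsm/kg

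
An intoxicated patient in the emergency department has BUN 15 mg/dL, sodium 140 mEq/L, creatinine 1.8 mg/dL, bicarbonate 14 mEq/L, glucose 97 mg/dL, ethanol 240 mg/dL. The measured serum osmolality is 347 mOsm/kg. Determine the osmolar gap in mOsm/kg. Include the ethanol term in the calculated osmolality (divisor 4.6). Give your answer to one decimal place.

4.1 mOsm/kg

Calculated osmolality = 2·Na + glucose/18 + BUN/2.8 + ethanol/4.6
= 2·140 + 97/18 + 15/2.8 + 240/4.6
= 280 + 5.39 + 5.36 + 52.17
= 342.92 mOsm/kg ≈ 342.9 mOsm/kg
Osmolar gap = measured − calculated = 347 − 342.9 = 4.1 mOsm/kg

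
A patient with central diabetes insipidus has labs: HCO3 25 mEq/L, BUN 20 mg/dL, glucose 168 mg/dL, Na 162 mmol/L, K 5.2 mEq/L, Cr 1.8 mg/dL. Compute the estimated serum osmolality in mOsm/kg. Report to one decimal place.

340.5 mOsm/kg

Calculated osmolality = 2·Na + glucose/18 + BUN/2.8
= 2·162 + 168/18 + 20/2.8
= 324 + 9.33 + 7.14
= 340.47 mOsm/kg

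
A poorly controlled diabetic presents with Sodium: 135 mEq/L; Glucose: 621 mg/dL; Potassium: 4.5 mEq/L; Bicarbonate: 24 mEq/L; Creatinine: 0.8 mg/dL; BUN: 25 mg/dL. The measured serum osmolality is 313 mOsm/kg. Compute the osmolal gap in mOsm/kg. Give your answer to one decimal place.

Calculated osmolality = 2·Na + glucose/18 + BUN/2.8
= 2·135 + 621/18 + 25/2.8
= 270 + 34.50 + 8.93
= 313.43 mOsm/kg ≈ 313.4 mOsm/kg
Osmolar gap = measured − calculated = 313 − 313.4 = -0.4 mOsm/kg

-0.4 mOsm/kg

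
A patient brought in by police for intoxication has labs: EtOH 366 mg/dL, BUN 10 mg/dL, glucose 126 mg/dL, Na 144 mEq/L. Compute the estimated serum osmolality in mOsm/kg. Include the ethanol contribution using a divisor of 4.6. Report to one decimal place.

378.1 mOsm/kg

Calculated osmolality = 2·Na + glucose/18 + BUN/2.8 + ethanol/4.6
= 2·144 + 126/18 + 10/2.8 + 366/4.6
= 288 + 7 + 3.57 + 79.57
= 378.14 mOsm/kg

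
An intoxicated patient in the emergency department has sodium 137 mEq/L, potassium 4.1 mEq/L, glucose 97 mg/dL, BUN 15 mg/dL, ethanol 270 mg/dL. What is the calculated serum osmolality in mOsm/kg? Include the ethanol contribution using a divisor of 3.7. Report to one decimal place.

Calculated osmolality = 2·Na + glucose/18 + BUN/2.8 + ethanol/3.7
= 2·137 + 97/18 + 15/2.8 + 270/3.7
= 274 + 5.39 + 5.36 + 72.97
= 357.72 mOsm/kg

357.7 mOsm/kg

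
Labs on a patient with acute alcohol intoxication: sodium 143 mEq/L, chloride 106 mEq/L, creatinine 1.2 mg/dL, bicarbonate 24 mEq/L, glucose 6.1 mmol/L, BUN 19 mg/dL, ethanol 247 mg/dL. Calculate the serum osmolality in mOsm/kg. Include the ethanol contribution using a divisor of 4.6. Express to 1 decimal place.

Calculated osmolality = 2·Na + glucose + BUN/2.8 + ethanol/4.6
= 2·143 + 6.1 + 19/2.8 + 247/4.6
= 286 + 6.10 + 6.79 + 53.70
= 352.59 mOsm/kg

352.6 mOsm/kg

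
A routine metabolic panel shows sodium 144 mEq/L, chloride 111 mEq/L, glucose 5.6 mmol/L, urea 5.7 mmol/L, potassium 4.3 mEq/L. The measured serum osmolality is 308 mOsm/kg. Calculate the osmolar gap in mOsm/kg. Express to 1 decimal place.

8.7 mOsm/kg

Calculated osmolality = 2·Na + glucose + urea
= 2·144 + 5.6 + 5.7
= 288 + 5.60 + 5.70
= 299.3 mOsm/kg ≈ 299.3 mOsm/kg
Osmolar gap = measured − calculated = 308 − 299.3 = 8.7 mOsm/kg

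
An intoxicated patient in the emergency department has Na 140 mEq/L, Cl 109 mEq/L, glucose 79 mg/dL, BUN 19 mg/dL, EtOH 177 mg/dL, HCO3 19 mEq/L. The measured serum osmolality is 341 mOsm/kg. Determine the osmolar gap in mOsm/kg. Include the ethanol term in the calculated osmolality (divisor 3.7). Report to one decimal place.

2.0 mOsm/kg

Calculated osmolality = 2·Na + glucose/18 + BUN/2.8 + ethanol/3.7
= 2·140 + 79/18 + 19/2.8 + 177/3.7
= 280 + 4.39 + 6.79 + 47.84
= 339.02 mOsm/kg ≈ 339.0 mOsm/kg
Osmolar gap = measured − calculated = 341 − 339.0 = 2.0 mOsm/kg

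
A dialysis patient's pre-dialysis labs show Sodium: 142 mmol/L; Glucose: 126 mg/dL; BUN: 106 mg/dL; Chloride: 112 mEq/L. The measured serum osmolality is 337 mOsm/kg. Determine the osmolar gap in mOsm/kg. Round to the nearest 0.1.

8.1 mOsm/kg

Calculated osmolality = 2·Na + glucose/18 + BUN/2.8
= 2·142 + 126/18 + 106/2.8
= 284 + 7 + 37.86
= 328.86 mOsm/kg ≈ 328.9 mOsm/kg
Osmolar gap = measured − calculated = 337 − 328.9 = 8.1 mOsm/kg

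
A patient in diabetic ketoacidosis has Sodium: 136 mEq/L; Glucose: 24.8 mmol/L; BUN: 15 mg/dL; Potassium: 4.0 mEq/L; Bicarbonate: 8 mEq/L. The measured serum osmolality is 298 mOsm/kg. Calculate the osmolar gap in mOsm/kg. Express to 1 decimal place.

-4.2 mOsm/kg

Calculated osmolality = 2·Na + glucose + BUN/2.8
= 2·136 + 24.8 + 15/2.8
= 272 + 24.80 + 5.36
= 302.16 mOsm/kg ≈ 302.2 mOsm/kg
Osmolar gap = measured − calculated = 298 − 302.2 = -4.2 mOsm/kg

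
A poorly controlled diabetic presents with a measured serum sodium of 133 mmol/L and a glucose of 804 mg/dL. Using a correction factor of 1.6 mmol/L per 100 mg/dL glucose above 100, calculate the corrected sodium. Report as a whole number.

Corrected Na = measured Na + 1.6 · (glucose − 100)/100
= 133 + 1.6 · (804 − 100)/100
= 133 + 11.3
= 144.3 mmol/L

144 mmol/L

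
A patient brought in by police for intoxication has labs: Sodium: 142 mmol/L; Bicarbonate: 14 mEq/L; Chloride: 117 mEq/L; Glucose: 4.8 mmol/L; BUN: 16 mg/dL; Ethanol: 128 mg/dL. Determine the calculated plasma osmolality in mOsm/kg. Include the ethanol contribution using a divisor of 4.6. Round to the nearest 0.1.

Calculated osmolality = 2·Na + glucose + BUN/2.8 + ethanol/4.6
= 2·142 + 4.8 + 16/2.8 + 128/4.6
= 284 + 4.80 + 5.71 + 27.83
= 322.34 mOsm/kg

322.3 mOsm/kg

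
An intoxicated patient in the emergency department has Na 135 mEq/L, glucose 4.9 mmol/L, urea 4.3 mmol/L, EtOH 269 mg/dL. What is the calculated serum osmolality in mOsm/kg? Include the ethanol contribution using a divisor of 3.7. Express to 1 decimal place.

Calculated osmolality = 2·Na + glucose + urea + ethanol/3.7
= 2·135 + 4.9 + 4.3 + 269/3.7
= 270 + 4.90 + 4.30 + 72.70
= 351.9 mOsm/kg

351.9 mOsm/kg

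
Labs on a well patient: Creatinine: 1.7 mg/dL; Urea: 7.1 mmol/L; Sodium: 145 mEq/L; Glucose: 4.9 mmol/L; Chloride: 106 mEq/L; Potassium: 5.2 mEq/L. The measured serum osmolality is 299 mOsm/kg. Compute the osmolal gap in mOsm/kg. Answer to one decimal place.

Calculated osmolality = 2·Na + glucose + urea
= 2·145 + 4.9 + 7.1
= 290 + 4.90 + 7.10
= 302 mOsm/kg ≈ 302.0 mOsm/kg
Osmolar gap = measured − calculated = 299 − 302.0 = -3.0 mOsm/kg

-3.0 mOsm/kg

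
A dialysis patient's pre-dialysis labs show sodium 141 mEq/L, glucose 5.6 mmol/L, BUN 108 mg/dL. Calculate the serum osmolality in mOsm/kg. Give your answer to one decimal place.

326.2 mOsm/kg

Calculated osmolality = 2·Na + glucose + BUN/2.8
= 2·141 + 5.6 + 108/2.8
= 282 + 5.60 + 38.57
= 326.17 mOsm/kg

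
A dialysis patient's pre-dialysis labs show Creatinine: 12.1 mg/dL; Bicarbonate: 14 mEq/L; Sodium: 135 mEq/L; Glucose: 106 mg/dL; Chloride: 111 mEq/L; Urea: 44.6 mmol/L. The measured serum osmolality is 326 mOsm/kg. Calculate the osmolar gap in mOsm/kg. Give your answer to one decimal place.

5.5 mOsm/kg

Calculated osmolality = 2·Na + glucose/18 + urea
= 2·135 + 106/18 + 44.6
= 270 + 5.89 + 44.60
= 320.49 mOsm/kg ≈ 320.5 mOsm/kg
Osmolar gap = measured − calculated = 326 − 320.5 = 5.5 mOsm/kg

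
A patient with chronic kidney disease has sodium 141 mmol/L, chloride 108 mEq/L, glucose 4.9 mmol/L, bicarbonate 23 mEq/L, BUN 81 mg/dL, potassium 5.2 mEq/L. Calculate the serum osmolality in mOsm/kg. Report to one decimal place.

315.8 mOsm/kg

Calculated osmolality = 2·Na + glucose + BUN/2.8
= 2·141 + 4.9 + 81/2.8
= 282 + 4.90 + 28.93
= 315.83 mOsm/kg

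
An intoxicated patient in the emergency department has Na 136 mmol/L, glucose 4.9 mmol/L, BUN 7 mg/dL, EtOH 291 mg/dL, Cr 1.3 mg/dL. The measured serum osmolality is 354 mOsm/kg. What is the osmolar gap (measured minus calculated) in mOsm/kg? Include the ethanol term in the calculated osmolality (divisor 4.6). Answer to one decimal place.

Calculated osmolality = 2·Na + glucose + BUN/2.8 + ethanol/4.6
= 2·136 + 4.9 + 7/2.8 + 291/4.6
= 272 + 4.90 + 2.50 + 63.26
= 342.66 mOsm/kg ≈ 342.7 mOsm/kg
Osmolar gap = measured − calculated = 354 − 342.7 = 11.3 mOsm/kg

11.3 mOsm/kg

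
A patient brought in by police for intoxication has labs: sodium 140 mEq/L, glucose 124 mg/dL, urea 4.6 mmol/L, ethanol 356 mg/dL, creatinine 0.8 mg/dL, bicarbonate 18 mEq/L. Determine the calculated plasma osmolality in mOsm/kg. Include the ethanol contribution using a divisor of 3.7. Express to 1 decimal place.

387.7 mOsm/kg

Calculated osmolality = 2·Na + glucose/18 + urea + ethanol/3.7
= 2·140 + 124/18 + 4.6 + 356/3.7
= 280 + 6.89 + 4.60 + 96.22
= 387.71 mOsm/kg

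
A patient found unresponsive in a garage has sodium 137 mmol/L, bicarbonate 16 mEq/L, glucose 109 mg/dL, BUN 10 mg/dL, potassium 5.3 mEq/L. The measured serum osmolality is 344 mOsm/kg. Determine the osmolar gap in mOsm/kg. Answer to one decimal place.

Calculated osmolality = 2·Na + glucose/18 + BUN/2.8
= 2·137 + 109/18 + 10/2.8
= 274 + 6.06 + 3.57
= 283.63 mOsm/kg ≈ 283.6 mOsm/kg
Osmolar gap = measured − calculated = 344 − 283.6 = 60.4 mOsm/kg

60.4 mOsm/kg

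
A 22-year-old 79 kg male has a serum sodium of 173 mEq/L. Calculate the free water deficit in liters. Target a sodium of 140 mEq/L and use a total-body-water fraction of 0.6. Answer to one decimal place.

11.2 L

TBW = 0.6 · 79 = 47.4 L
Free water deficit = TBW · (Na/140 − 1)
= 47.4 · (173/140 − 1)
= 47.4 · 0.2357
= 11.17 L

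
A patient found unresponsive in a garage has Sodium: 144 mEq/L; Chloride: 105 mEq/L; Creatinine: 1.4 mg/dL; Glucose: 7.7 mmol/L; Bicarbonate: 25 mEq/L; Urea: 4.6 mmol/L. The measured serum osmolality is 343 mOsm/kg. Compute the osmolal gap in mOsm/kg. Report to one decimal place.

Calculated osmolality = 2·Na + glucose + urea
= 2·144 + 7.7 + 4.6
= 288 + 7.70 + 4.60
= 300.3 mOsm/kg ≈ 300.3 mOsm/kg
Osmolar gap = measured − calculated = 343 − 300.3 = 42.7 mOsm/kg

42.7 mOsm/kg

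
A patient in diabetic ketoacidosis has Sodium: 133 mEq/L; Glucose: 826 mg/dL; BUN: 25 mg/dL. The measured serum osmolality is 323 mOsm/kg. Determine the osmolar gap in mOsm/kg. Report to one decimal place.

Calculated osmolality = 2·Na + glucose/18 + BUN/2.8
= 2·133 + 826/18 + 25/2.8
= 266 + 45.89 + 8.93
= 320.82 mOsm/kg ≈ 320.8 mOsm/kg
Osmolar gap = measured − calculated = 323 − 320.8 = 2.2 mOsm/kg

2.2 mOsm/kg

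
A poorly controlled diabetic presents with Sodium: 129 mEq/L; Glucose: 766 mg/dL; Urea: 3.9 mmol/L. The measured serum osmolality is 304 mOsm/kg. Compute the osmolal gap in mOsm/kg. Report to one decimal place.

-0.5 mOsm/kg

Calculated osmolality = 2·Na + glucose/18 + urea
= 2·129 + 766/18 + 3.9
= 258 + 42.56 + 3.90
= 304.46 mOsm/kg ≈ 304.5 mOsm/kg
Osmolar gap = measured − calculated = 304 − 304.5 = -0.5 mOsm/kg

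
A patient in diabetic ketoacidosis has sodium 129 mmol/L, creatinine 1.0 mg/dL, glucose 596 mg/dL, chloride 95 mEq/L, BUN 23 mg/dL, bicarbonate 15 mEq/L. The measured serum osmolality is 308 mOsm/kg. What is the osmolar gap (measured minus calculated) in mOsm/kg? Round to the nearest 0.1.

8.7 mOsm/kg

Calculated osmolality = 2·Na + glucose/18 + BUN/2.8
= 2·129 + 596/18 + 23/2.8
= 258 + 33.11 + 8.21
= 299.32 mOsm/kg ≈ 299.3 mOsm/kg
Osmolar gap = measured − calculated = 308 − 299.3 = 8.7 mOsm/kg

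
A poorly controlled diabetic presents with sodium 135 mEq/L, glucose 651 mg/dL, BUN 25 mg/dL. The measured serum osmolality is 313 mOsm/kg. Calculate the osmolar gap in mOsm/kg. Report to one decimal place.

-2.1 mOsm/kg

Calculated osmolality = 2·Na + glucose/18 + BUN/2.8
= 2·135 + 651/18 + 25/2.8
= 270 + 36.17 + 8.93
= 315.1 mOsm/kg ≈ 315.1 mOsm/kg
Osmolar gap = measured − calculated = 313 − 315.1 = -2.1 mOsm/kg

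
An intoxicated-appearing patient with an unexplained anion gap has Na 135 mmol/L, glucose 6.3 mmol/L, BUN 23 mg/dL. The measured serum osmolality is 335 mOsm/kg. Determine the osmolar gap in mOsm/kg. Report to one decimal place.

50.5 mOsm/kg

Calculated osmolality = 2·Na + glucose + BUN/2.8
= 2·135 + 6.3 + 23/2.8
= 270 + 6.30 + 8.21
= 284.51 mOsm/kg ≈ 284.5 mOsm/kg
Osmolar gap = measured − calculated = 335 − 284.5 = 50.5 mOsm/kg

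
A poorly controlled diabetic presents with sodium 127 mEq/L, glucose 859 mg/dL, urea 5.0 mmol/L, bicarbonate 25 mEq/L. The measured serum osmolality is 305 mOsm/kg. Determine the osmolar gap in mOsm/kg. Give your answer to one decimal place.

Calculated osmolality = 2·Na + glucose/18 + urea
= 2·127 + 859/18 + 5
= 254 + 47.72 + 5
= 306.72 mOsm/kg ≈ 306.7 mOsm/kg
Osmolar gap = measured − calculated = 305 − 306.7 = -1.7 mOsm/kg

-1.7 mOsm/kg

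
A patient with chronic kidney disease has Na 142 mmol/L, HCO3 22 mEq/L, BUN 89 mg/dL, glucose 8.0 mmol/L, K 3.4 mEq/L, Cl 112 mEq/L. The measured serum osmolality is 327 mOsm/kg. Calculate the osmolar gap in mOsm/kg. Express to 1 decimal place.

3.2 mOsm/kg

Calculated osmolality = 2·Na + glucose + BUN/2.8
= 2·142 + 8 + 89/2.8
= 284 + 8 + 31.79
= 323.79 mOsm/kg ≈ 323.8 mOsm/kg
Osmolar gap = measured − calculated = 327 − 323.8 = 3.2 mOsm/kg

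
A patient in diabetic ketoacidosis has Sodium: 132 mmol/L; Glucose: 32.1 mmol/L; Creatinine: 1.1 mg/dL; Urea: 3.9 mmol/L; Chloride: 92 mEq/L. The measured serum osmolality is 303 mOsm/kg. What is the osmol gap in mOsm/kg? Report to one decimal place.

3.0 mOsm/kg

Calculated osmolality = 2·Na + glucose + urea
= 2·132 + 32.1 + 3.9
= 264 + 32.10 + 3.90
= 300 mOsm/kg ≈ 300.0 mOsm/kg
Osmolar gap = measured − calculated = 303 − 300.0 = 3.0 mOsm/kg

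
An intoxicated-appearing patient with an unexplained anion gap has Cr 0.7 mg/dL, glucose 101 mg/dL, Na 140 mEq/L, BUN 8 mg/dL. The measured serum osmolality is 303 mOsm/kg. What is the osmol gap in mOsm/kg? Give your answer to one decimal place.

Calculated osmolality = 2·Na + glucose/18 + BUN/2.8
= 2·140 + 101/18 + 8/2.8
= 280 + 5.61 + 2.86
= 288.47 mOsm/kg ≈ 288.5 mOsm/kg
Osmolar gap = measured − calculated = 303 − 288.5 = 14.5 mOsm/kg

14.5 mOsm/kg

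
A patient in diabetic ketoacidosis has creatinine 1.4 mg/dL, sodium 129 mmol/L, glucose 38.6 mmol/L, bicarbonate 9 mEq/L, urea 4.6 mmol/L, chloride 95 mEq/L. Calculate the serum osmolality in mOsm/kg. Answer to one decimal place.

Calculated osmolality = 2·Na + glucose + urea
= 2·129 + 38.6 + 4.6
= 258 + 38.60 + 4.60
= 301.2 mOsm/kg

301.2 mOsm/kg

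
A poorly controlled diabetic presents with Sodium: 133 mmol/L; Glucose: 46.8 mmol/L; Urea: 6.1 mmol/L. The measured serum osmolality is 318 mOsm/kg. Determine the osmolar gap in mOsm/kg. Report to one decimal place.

-0.9 mOsm/kg

Calculated osmolality = 2·Na + glucose + urea
= 2·133 + 46.8 + 6.1
= 266 + 46.80 + 6.10
= 318.9 mOsm/kg ≈ 318.9 mOsm/kg
Osmolar gap = measured − calculated = 318 − 318.9 = -0.9 mOsm/kg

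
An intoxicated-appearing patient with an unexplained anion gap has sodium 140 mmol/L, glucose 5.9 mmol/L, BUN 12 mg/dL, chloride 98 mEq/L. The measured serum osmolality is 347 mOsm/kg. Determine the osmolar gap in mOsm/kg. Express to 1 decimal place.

56.8 mOsm/kg

Calculated osmolality = 2·Na + glucose + BUN/2.8
= 2·140 + 5.9 + 12/2.8
= 280 + 5.90 + 4.29
= 290.19 mOsm/kg ≈ 290.2 mOsm/kg
Osmolar gap = measured − calculated = 347 − 290.2 = 56.8 mOsm/kg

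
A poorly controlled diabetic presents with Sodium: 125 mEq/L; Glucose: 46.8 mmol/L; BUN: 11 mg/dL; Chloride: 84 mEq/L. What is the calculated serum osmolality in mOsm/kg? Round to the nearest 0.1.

Calculated osmolality = 2·Na + glucose + BUN/2.8
= 2·125 + 46.8 + 11/2.8
= 250 + 46.80 + 3.93
= 300.73 mOsm/kg

300.7 mOsm/kg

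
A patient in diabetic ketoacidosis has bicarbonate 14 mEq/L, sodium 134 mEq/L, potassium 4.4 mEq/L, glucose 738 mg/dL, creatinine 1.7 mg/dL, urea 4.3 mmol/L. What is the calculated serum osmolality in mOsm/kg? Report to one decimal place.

313.3 mOsm/kg

Calculated osmolality = 2·Na + glucose/18 + urea
= 2·134 + 738/18 + 4.3
= 268 + 41 + 4.30
= 313.3 mOsm/kg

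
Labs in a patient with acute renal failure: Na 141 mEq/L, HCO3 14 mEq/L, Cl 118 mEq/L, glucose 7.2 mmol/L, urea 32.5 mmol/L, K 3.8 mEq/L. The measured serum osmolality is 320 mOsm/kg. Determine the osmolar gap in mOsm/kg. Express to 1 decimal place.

Calculated osmolality = 2·Na + glucose + urea
= 2·141 + 7.2 + 32.5
= 282 + 7.20 + 32.50
= 321.7 mOsm/kg ≈ 321.7 mOsm/kg
Osmolar gap = measured − calculated = 320 − 321.7 = -1.7 mOsm/kg

-1.7 mOsm/kg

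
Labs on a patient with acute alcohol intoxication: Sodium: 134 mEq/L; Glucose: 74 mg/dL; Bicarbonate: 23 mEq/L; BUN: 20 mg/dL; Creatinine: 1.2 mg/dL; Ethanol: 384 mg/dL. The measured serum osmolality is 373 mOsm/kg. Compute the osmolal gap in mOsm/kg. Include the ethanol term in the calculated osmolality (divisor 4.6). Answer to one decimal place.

10.3 mOsm/kg

Calculated osmolality = 2·Na + glucose/18 + BUN/2.8 + ethanol/4.6
= 2·134 + 74/18 + 20/2.8 + 384/4.6
= 268 + 4.11 + 7.14 + 83.48
= 362.73 mOsm/kg ≈ 362.7 mOsm/kg
Osmolar gap = measured − calculated = 373 − 362.7 = 10.3 mOsm/kg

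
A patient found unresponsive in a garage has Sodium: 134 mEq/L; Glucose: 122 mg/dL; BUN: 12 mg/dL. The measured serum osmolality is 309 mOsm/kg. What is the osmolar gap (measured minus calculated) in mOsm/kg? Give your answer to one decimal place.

Calculated osmolality = 2·Na + glucose/18 + BUN/2.8
= 2·134 + 122/18 + 12/2.8
= 268 + 6.78 + 4.29
= 279.07 mOsm/kg ≈ 279.1 mOsm/kg
Osmolar gap = measured − calculated = 309 − 279.1 = 29.9 mOsm/kg

29.9 mOsm/kg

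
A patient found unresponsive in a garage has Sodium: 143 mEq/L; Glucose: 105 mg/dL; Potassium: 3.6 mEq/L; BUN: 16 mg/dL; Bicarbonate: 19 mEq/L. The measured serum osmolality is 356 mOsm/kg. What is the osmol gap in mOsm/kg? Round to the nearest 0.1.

58.5 mOsm/kg

Calculated osmolality = 2·Na + glucose/18 + BUN/2.8
= 2·143 + 105/18 + 16/2.8
= 286 + 5.83 + 5.71
= 297.54 mOsm/kg ≈ 297.5 mOsm/kg
Osmolar gap = measured − calculated = 356 − 297.5 = 58.5 mOsm/kg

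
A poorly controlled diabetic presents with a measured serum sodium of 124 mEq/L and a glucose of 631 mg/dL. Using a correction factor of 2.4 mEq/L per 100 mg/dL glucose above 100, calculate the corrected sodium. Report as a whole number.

Corrected Na = measured Na + 2.4 · (glucose − 100)/100
= 124 + 2.4 · (631 − 100)/100
= 124 + 12.7
= 136.7 mEq/L

137 mEq/L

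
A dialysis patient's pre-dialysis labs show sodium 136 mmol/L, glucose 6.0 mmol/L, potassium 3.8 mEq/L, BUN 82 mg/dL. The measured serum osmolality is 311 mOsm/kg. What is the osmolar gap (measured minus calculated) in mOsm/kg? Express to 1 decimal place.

Calculated osmolality = 2·Na + glucose + BUN/2.8
= 2·136 + 6 + 82/2.8
= 272 + 6 + 29.29
= 307.29 mOsm/kg ≈ 307.3 mOsm/kg
Osmolar gap = measured − calculated = 311 − 307.3 = 3.7 mOsm/kg

3.7 mOsm/kg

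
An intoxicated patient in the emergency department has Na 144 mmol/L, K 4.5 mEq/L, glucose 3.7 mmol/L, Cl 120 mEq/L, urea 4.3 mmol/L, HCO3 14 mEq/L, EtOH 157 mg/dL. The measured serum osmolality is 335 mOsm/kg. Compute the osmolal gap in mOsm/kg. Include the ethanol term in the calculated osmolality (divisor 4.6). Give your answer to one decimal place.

Calculated osmolality = 2·Na + glucose + urea + ethanol/4.6
= 2·144 + 3.7 + 4.3 + 157/4.6
= 288 + 3.70 + 4.30 + 34.13
= 330.13 mOsm/kg ≈ 330.1 mOsm/kg
Osmolar gap = measured − calculated = 335 − 330.1 = 4.9 mOsm/kg

4.9 mOsm/kg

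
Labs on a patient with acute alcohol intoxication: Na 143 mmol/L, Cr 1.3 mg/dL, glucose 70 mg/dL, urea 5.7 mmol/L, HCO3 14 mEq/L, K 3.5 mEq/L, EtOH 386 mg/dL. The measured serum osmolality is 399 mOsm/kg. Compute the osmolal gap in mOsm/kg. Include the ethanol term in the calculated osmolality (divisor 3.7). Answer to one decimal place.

Calculated osmolality = 2·Na + glucose/18 + urea + ethanol/3.7
= 2·143 + 70/18 + 5.7 + 386/3.7
= 286 + 3.89 + 5.70 + 104.32
= 399.91 mOsm/kg ≈ 399.9 mOsm/kg
Osmolar gap = measured − calculated = 399 − 399.9 = -0.9 mOsm/kg

-0.9 mOsm/kg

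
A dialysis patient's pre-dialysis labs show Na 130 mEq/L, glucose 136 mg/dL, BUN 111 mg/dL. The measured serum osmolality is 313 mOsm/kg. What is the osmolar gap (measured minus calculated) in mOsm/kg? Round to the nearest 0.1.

5.8 mOsm/kg

Calculated osmolality = 2·Na + glucose/18 + BUN/2.8
= 2·130 + 136/18 + 111/2.8
= 260 + 7.56 + 39.64
= 307.2 mOsm/kg ≈ 307.2 mOsm/kg
Osmolar gap = measured − calculated = 313 − 307.2 = 5.8 mOsm/kg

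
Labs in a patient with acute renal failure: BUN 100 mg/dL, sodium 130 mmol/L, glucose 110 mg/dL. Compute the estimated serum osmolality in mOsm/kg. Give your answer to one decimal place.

Calculated osmolality = 2·Na + glucose/18 + BUN/2.8
= 2·130 + 110/18 + 100/2.8
= 260 + 6.11 + 35.71
= 301.82 mOsm/kg

301.8 mOsm/kg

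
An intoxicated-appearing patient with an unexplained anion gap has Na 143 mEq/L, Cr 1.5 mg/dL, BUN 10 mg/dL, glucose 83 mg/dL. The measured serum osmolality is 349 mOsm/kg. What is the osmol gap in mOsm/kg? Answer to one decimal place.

Calculated osmolality = 2·Na + glucose/18 + BUN/2.8
= 2·143 + 83/18 + 10/2.8
= 286 + 4.61 + 3.57
= 294.18 mOsm/kg ≈ 294.2 mOsm/kg
Osmolar gap = measured − calculated = 349 − 294.2 = 54.8 mOsm/kg

54.8 mOsm/kg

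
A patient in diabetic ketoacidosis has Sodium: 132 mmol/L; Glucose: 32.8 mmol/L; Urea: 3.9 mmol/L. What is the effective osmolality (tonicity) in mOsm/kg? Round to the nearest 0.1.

296.8 mOsm/kg

Effective osmolality excludes urea (freely permeant across cell membranes):
2·Na + glucose
= 2·132 + 32.8
= 264 + 32.8
= 296.8 mOsm/kg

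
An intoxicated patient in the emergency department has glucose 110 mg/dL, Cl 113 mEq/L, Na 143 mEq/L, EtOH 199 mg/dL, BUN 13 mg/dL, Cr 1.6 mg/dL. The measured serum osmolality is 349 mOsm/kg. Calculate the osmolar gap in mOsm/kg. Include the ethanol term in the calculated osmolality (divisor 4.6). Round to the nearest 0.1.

Calculated osmolality = 2·Na + glucose/18 + BUN/2.8 + ethanol/4.6
= 2·143 + 110/18 + 13/2.8 + 199/4.6
= 286 + 6.11 + 4.64 + 43.26
= 340.01 mOsm/kg ≈ 340.0 mOsm/kg
Osmolar gap = measured − calculated = 349 − 340.0 = 9.0 mOsm/kg

9.0 mOsm/kg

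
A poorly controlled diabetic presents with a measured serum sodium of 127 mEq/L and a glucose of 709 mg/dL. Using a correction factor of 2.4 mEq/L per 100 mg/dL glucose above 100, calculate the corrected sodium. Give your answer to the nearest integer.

142 mEq/L

Corrected Na = measured Na + 2.4 · (glucose − 100)/100
= 127 + 2.4 · (709 − 100)/100
= 127 + 14.6
= 141.6 mEq/L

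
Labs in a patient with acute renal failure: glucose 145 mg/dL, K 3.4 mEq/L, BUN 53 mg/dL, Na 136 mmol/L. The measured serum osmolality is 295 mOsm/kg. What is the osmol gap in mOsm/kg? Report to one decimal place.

-4.0 mOsm/kg

Calculated osmolality = 2·Na + glucose/18 + BUN/2.8
= 2·136 + 145/18 + 53/2.8
= 272 + 8.06 + 18.93
= 298.99 mOsm/kg ≈ 299.0 mOsm/kg
Osmolar gap = measured − calculated = 295 − 299.0 = -4.0 mOsm/kg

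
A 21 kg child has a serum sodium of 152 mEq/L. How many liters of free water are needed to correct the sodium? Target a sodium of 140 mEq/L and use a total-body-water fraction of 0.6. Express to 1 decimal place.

1.1 L

TBW = 0.6 · 21 = 12.6 L
Free water deficit = TBW · (Na/140 − 1)
= 12.6 · (152/140 − 1)
= 12.6 · 0.0857
= 1.08 L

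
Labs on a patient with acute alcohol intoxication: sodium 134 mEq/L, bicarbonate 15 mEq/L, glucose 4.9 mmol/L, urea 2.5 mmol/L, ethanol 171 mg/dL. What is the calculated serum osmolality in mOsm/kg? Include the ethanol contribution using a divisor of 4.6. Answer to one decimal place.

312.6 mOsm/kg

Calculated osmolality = 2·Na + glucose + urea + ethanol/4.6
= 2·134 + 4.9 + 2.5 + 171/4.6
= 268 + 4.90 + 2.50 + 37.17
= 312.57 mOsm/kg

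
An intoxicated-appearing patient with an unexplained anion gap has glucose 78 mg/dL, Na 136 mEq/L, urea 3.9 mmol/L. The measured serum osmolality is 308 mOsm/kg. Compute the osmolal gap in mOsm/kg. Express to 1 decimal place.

27.8 mOsm/kg

Calculated osmolality = 2·Na + glucose/18 + urea
= 2·136 + 78/18 + 3.9
= 272 + 4.33 + 3.90
= 280.23 mOsm/kg ≈ 280.2 mOsm/kg
Osmolar gap = measured − calculated = 308 − 280.2 = 27.8 mOsm/kg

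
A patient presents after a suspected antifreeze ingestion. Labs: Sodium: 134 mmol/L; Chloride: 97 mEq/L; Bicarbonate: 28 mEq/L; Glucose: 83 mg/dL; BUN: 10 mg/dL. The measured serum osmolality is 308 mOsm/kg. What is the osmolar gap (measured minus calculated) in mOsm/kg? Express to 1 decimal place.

31.8 mOsm/kg

Calculated osmolality = 2·Na + glucose/18 + BUN/2.8
= 2·134 + 83/18 + 10/2.8
= 268 + 4.61 + 3.57
= 276.18 mOsm/kg ≈ 276.2 mOsm/kg
Osmolar gap = measured − calculated = 308 − 276.2 = 31.8 mOsm/kg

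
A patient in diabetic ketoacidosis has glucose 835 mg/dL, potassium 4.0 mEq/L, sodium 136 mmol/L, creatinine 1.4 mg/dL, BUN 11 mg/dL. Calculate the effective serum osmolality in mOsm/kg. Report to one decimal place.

318.4 mOsm/kg

Effective osmolality excludes urea (freely permeant across cell membranes):
2·Na + glucose/18
= 2·136 + 835/18
= 272 + 46.39
= 318.39 mOsm/kg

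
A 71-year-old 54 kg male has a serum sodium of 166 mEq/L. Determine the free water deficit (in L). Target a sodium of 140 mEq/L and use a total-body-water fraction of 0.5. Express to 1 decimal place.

5.0 L

TBW = 0.5 · 54 = 27 L
Free water deficit = TBW · (Na/140 − 1)
= 27 · (166/140 − 1)
= 27 · 0.1857
= 5.01 L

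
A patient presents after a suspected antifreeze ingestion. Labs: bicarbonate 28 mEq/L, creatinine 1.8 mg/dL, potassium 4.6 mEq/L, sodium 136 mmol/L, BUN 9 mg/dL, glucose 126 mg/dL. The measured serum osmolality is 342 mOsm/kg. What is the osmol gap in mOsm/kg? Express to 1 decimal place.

Calculated osmolality = 2·Na + glucose/18 + BUN/2.8
= 2·136 + 126/18 + 9/2.8
= 272 + 7 + 3.21
= 282.21 mOsm/kg ≈ 282.2 mOsm/kg
Osmolar gap = measured − calculated = 342 − 282.2 = 59.8 mOsm/kg

59.8 mOsm/kg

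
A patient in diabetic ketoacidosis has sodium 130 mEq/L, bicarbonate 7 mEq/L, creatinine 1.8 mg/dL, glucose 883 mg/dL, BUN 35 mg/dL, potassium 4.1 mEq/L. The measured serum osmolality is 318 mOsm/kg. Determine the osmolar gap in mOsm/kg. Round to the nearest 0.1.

Calculated osmolality = 2·Na + glucose/18 + BUN/2.8
= 2·130 + 883/18 + 35/2.8
= 260 + 49.06 + 12.50
= 321.56 mOsm/kg ≈ 321.6 mOsm/kg
Osmolar gap = measured − calculated = 318 − 321.6 = -3.6 mOsm/kg

-3.6 mOsm/kg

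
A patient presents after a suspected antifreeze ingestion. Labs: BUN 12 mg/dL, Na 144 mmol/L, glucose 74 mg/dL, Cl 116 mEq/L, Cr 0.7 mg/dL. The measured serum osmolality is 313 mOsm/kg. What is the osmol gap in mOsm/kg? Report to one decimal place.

Calculated osmolality = 2·Na + glucose/18 + BUN/2.8
= 2·144 + 74/18 + 12/2.8
= 288 + 4.11 + 4.29
= 296.4 mOsm/kg ≈ 296.4 mOsm/kg
Osmolar gap = measured − calculated = 313 − 296.4 = 16.6 mOsm/kg

16.6 mOsm/kg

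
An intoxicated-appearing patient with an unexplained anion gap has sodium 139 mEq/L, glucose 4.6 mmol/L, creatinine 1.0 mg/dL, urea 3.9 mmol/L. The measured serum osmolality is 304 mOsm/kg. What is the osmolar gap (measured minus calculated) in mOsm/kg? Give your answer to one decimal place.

17.5 mOsm/kg

Calculated osmolality = 2·Na + glucose + urea
= 2·139 + 4.6 + 3.9
= 278 + 4.60 + 3.90
= 286.5 mOsm/kg ≈ 286.5 mOsm/kg
Osmolar gap = measured − calculated = 304 − 286.5 = 17.5 mOsm/kg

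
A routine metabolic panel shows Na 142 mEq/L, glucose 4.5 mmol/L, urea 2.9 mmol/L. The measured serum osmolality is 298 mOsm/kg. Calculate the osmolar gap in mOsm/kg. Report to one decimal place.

Calculated osmolality = 2·Na + glucose + urea
= 2·142 + 4.5 + 2.9
= 284 + 4.50 + 2.90
= 291.4 mOsm/kg ≈ 291.4 mOsm/kg
Osmolar gap = measured − calculated = 298 − 291.4 = 6.6 mOsm/kg

6.6 mOsm/kg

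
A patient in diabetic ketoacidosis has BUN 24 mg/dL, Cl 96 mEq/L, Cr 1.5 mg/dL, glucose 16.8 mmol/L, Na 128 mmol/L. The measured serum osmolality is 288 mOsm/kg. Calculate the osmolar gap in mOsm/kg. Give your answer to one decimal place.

Calculated osmolality = 2·Na + glucose + BUN/2.8
= 2·128 + 16.8 + 24/2.8
= 256 + 16.80 + 8.57
= 281.37 mOsm/kg ≈ 281.4 mOsm/kg
Osmolar gap = measured − calculated = 288 − 281.4 = 6.6 mOsm/kg

6.6 mOsm/kg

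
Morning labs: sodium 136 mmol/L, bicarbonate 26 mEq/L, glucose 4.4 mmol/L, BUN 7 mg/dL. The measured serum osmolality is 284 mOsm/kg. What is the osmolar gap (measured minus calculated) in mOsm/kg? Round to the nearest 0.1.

Calculated osmolality = 2·Na + glucose + BUN/2.8
= 2·136 + 4.4 + 7/2.8
= 272 + 4.40 + 2.50
= 278.9 mOsm/kg ≈ 278.9 mOsm/kg
Osmolar gap = measured − calculated = 284 − 278.9 = 5.1 mOsm/kg

5.1 mOsm/kg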